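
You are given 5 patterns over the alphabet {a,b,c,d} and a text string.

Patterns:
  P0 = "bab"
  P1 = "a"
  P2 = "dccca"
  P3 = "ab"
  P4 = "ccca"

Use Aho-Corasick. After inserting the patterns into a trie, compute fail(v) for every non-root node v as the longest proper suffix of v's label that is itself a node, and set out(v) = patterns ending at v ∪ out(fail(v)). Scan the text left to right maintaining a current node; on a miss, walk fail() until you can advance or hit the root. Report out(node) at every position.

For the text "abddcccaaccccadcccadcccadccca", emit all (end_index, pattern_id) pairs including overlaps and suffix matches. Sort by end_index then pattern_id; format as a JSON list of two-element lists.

Construct AC machine:
Trie (insert patterns):
  0='ε' goto a→4 b→1 c→11 d→5
  1='b' goto a→2
  2='ba' goto b→3
  3='bab' goto ·  [P0 ends]
  4='a' goto b→10  [P1 ends]
  5='d' goto c→6
  6='dc' goto c→7
  7='dcc' goto c→8
  8='dccc' goto a→9
  9='dccca' goto ·  [P2 ends]
  10='ab' goto ·  [P3 ends]
  11='c' goto c→12
  12='cc' goto c→13
  13='ccc' goto a→14
  14='ccca' goto ·  [P4 ends]

BFS fail/out derivation:
  fail(1) 'b': from fail(0)=0 chase 'b': 0 ⇒ 0;  out=∅∪out(0)=∅
  fail(4) 'a': from fail(0)=0 chase 'a': 0 ⇒ 0;  out={1}∪out(0)={1}
  fail(5) 'd': from fail(0)=0 chase 'd': 0 ⇒ 0;  out=∅∪out(0)=∅
  fail(11) 'c': from fail(0)=0 chase 'c': 0 ⇒ 0;  out=∅∪out(0)=∅
  fail(2) 'ba': from fail(1)=0 chase 'a': 0 ⇒ 4;  out=∅∪out(4)={1}
  fail(6) 'dc': from fail(5)=0 chase 'c': 0 ⇒ 11;  out=∅∪out(11)=∅
  fail(10) 'ab': from fail(4)=0 chase 'b': 0 ⇒ 1;  out={3}∪out(1)={3}
  fail(12) 'cc': from fail(11)=0 chase 'c': 0 ⇒ 11;  out=∅∪out(11)=∅
  fail(3) 'bab': from fail(2)=4 chase 'b': 4 ⇒ 10;  out={0}∪out(10)={0,3}
  fail(7) 'dcc': from fail(6)=11 chase 'c': 11 ⇒ 12;  out=∅∪out(12)=∅
  fail(13) 'ccc': from fail(12)=11 chase 'c': 11 ⇒ 12;  out=∅∪out(12)=∅
  fail(8) 'dccc': from fail(7)=12 chase 'c': 12 ⇒ 13;  out=∅∪out(13)=∅
  fail(14) 'ccca': from fail(13)=12 chase 'a': 12→11→0 ⇒ 4;  out={4}∪out(4)={1,4}
  fail(9) 'dccca': from fail(8)=13 chase 'a': 13 ⇒ 14;  out={2}∪out(14)={1,2,4}

Text stream:
pos 0 'a': at 4  ** P1@[0:0]
pos 1 'b': at 10  ** P3@[0:1]
pos 2 'd': at 5 (fail-walked)
pos 3 'd': at 5 (fail-walked)
pos 4 'c': at 6
pos 5 'c': at 7
pos 6 'c': at 8
pos 7 'a': at 9  ** P1@[7:7],P2@[3:7],P4@[4:7]
pos 8 'a': at 4 (fail-walked)  ** P1@[8:8]
pos 9 'c': at 11 (fail-walked)
pos 10 'c': at 12
pos 11 'c': at 13
pos 12 'c': at 13 (fail-walked)
pos 13 'a': at 14  ** P1@[13:13],P4@[10:13]
pos 14 'd': at 5 (fail-walked)
pos 15 'c': at 6
pos 16 'c': at 7
pos 17 'c': at 8
pos 18 'a': at 9  ** P1@[18:18],P2@[14:18],P4@[15:18]
pos 19 'd': at 5 (fail-walked)
pos 20 'c': at 6
pos 21 'c': at 7
pos 22 'c': at 8
pos 23 'a': at 9  ** P1@[23:23],P2@[19:23],P4@[20:23]
pos 24 'd': at 5 (fail-walked)
pos 25 'c': at 6
pos 26 'c': at 7
pos 27 'c': at 8
pos 28 'a': at 9  ** P1@[28:28],P2@[24:28],P4@[25:28]

Matches: [[0,1],[1,3],[7,1],[7,2],[7,4],[8,1],[13,1],[13,4],[18,1],[18,2],[18,4],[23,1],[23,2],[23,4],[28,1],[28,2],[28,4]]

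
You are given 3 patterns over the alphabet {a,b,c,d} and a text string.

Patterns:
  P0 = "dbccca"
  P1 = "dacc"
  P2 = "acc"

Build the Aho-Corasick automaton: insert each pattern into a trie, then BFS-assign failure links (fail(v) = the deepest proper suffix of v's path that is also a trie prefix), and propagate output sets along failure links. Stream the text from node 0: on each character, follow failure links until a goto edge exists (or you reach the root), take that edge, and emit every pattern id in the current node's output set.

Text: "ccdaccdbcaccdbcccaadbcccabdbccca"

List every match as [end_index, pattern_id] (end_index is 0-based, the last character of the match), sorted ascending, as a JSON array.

Construct AC machine:
Trie (insert patterns):
  n0 'ε': a→10 d→1
  n1 'd': a→7 b→2
  n2 'db': c→3
  n3 'dbc': c→4
  n4 'dbcc': c→5
  n5 'dbccc': a→6
  n6 'dbccca': ·  [P0 ends]
  n7 'da': c→8
  n8 'dac': c→9
  n9 'dacc': ·  [P1 ends]
  n10 'a': c→11
  n11 'ac': c→12
  n12 'acc': ·  [P2 ends]

BFS fail/out derivation:
  n1('d'): parent n0 fail=0; on 'd' 0 → fail=0;  out ∅∪∅=∅
  n10('a'): parent n0 fail=0; on 'a' 0 → fail=0;  out ∅∪∅=∅
  n2('db'): parent n1 fail=0; on 'b' 0 → fail=0;  out ∅∪∅=∅
  n7('da'): parent n1 fail=0; on 'a' 0 → fail=10;  out ∅∪∅=∅
  n11('ac'): parent n10 fail=0; on 'c' 0 → fail=0;  out ∅∪∅=∅
  n3('dbc'): parent n2 fail=0; on 'c' 0 → fail=0;  out ∅∪∅=∅
  n8('dac'): parent n7 fail=10; on 'c' 10 → fail=11;  out ∅∪∅=∅
  n12('acc'): parent n11 fail=0; on 'c' 0 → fail=0;  out {2}∪∅={2}
  n4('dbcc'): parent n3 fail=0; on 'c' 0 → fail=0;  out ∅∪∅=∅
  n9('dacc'): parent n8 fail=11; on 'c' 11 → fail=12;  out {1}∪{2}={1,2}
  n5('dbccc'): parent n4 fail=0; on 'c' 0 → fail=0;  out ∅∪∅=∅
  n6('dbccca'): parent n5 fail=0; on 'a' 0 → fail=10;  out {0}∪∅={0}

Scan:
[0] read 'c'  n0⇒n0
[1] read 'c'  n0⇒n0
[2] read 'd'  n0⇒n1
[3] read 'a'  n1⇒n7
[4] read 'c'  n7⇒n8
[5] read 'c'  n8⇒n9  emit P1@[2:5],P2@[3:5]
[6] read 'd'  n9⇒n1 (via fail)
[7] read 'b'  n1⇒n2
[8] read 'c'  n2⇒n3
[9] read 'a'  n3⇒n10 (via fail)
[10] read 'c'  n10⇒n11
[11] read 'c'  n11⇒n12  emit P2@[9:11]
[12] read 'd'  n12⇒n1 (via fail)
[13] read 'b'  n1⇒n2
[14] read 'c'  n2⇒n3
[15] read 'c'  n3⇒n4
[16] read 'c'  n4⇒n5
[17] read 'a'  n5⇒n6  emit P0@[12:17]
[18] read 'a'  n6⇒n10 (via fail)
[19] read 'd'  n10⇒n1 (via fail)
[20] read 'b'  n1⇒n2
[21] read 'c'  n2⇒n3
[22] read 'c'  n3⇒n4
[23] read 'c'  n4⇒n5
[24] read 'a'  n5⇒n6  emit P0@[19:24]
[25] read 'b'  n6⇒n0 (via fail)
[26] read 'd'  n0⇒n1
[27] read 'b'  n1⇒n2
[28] read 'c'  n2⇒n3
[29] read 'c'  n3⇒n4
[30] read 'c'  n4⇒n5
[31] read 'a'  n5⇒n6  emit P0@[26:31]

Result: [[5,1],[5,2],[11,2],[17,0],[24,0],[31,0]]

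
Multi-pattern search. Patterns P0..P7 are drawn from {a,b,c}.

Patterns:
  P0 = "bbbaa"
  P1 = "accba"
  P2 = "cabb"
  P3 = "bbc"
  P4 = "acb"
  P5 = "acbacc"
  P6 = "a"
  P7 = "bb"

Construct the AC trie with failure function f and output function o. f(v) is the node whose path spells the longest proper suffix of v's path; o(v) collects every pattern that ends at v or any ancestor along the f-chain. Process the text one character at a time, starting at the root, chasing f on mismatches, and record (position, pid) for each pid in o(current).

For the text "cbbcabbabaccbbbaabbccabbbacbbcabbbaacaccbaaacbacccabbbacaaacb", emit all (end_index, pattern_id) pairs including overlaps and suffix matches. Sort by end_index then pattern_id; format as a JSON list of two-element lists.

Build automaton:
Trie nodes:
  0='ε' goto a→6 b→1 c→11
  1='b' goto b→2
  2='bb' goto b→3 c→15  [P7 ends]
  3='bbb' goto a→4
  4='bbba' goto a→5
  5='bbbaa' goto ·  [P0 ends]
  6='a' goto c→7  [P6 ends]
  7='ac' goto b→16 c→8
  8='acc' goto b→9
  9='accb' goto a→10
  10='accba' goto ·  [P1 ends]
  11='c' goto a→12
  12='ca' goto b→13
  13='cab' goto b→14
  14='cabb' goto ·  [P2 ends]
  15='bbc' goto ·  [P3 ends]
  16='acb' goto a→17  [P4 ends]
  17='acba' goto c→18
  18='acbac' goto c→19
  19='acbacc' goto ·  [P5 ends]

Failure links (BFS by depth):
  fail(1) 'b': from fail(0)=0 chase 'b': 0 ⇒ 0;  out=∅∪out(0)=∅
  fail(6) 'a': from fail(0)=0 chase 'a': 0 ⇒ 0;  out={6}∪out(0)={6}
  fail(11) 'c': from fail(0)=0 chase 'c': 0 ⇒ 0;  out=∅∪out(0)=∅
  fail(2) 'bb': from fail(1)=0 chase 'b': 0 ⇒ 1;  out={7}∪out(1)={7}
  fail(7) 'ac': from fail(6)=0 chase 'c': 0 ⇒ 11;  out=∅∪out(11)=∅
  fail(12) 'ca': from fail(11)=0 chase 'a': 0 ⇒ 6;  out=∅∪out(6)={6}
  fail(3) 'bbb': from fail(2)=1 chase 'b': 1 ⇒ 2;  out=∅∪out(2)={7}
  fail(8) 'acc': from fail(7)=11 chase 'c': 11→0 ⇒ 11;  out=∅∪out(11)=∅
  fail(13) 'cab': from fail(12)=6 chase 'b': 6→0 ⇒ 1;  out=∅∪out(1)=∅
  fail(15) 'bbc': from fail(2)=1 chase 'c': 1→0 ⇒ 11;  out={3}∪out(11)={3}
  fail(16) 'acb': from fail(7)=11 chase 'b': 11→0 ⇒ 1;  out={4}∪out(1)={4}
  fail(4) 'bbba': from fail(3)=2 chase 'a': 2→1→0 ⇒ 6;  out=∅∪out(6)={6}
  fail(9) 'accb': from fail(8)=11 chase 'b': 11→0 ⇒ 1;  out=∅∪out(1)=∅
  fail(14) 'cabb': from fail(13)=1 chase 'b': 1 ⇒ 2;  out={2}∪out(2)={2,7}
  fail(17) 'acba': from fail(16)=1 chase 'a': 1→0 ⇒ 6;  out=∅∪out(6)={6}
  fail(5) 'bbbaa': from fail(4)=6 chase 'a': 6→0 ⇒ 6;  out={0}∪out(6)={0,6}
  fail(10) 'accba': from fail(9)=1 chase 'a': 1→0 ⇒ 6;  out={1}∪out(6)={1,6}
  fail(18) 'acbac': from fail(17)=6 chase 'c': 6 ⇒ 7;  out=∅∪out(7)=∅
  fail(19) 'acbacc': from fail(18)=7 chase 'c': 7 ⇒ 8;  out={5}∪out(8)={5}

Run:
i=0 'c': node 0→11
i=1 'b': node 11→1 (fail-walked)
i=2 'b': node 1→2  emit P7@[1:2]
i=3 'c': node 2→15  emit P3@[1:3]
i=4 'a': node 15→12 (fail-walked)  emit P6@[4:4]
i=5 'b': node 12→13
i=6 'b': node 13→14  emit P2@[3:6],P7@[5:6]
i=7 'a': node 14→6 (fail-walked)  emit P6@[7:7]
i=8 'b': node 6→1 (fail-walked)
i=9 'a': node 1→6 (fail-walked)  emit P6@[9:9]
i=10 'c': node 6→7
i=11 'c': node 7→8
i=12 'b': node 8→9
i=13 'b': node 9→2 (fail-walked)  emit P7@[12:13]
i=14 'b': node 2→3  emit P7@[13:14]
i=15 'a': node 3→4  emit P6@[15:15]
i=16 'a': node 4→5  emit P0@[12:16],P6@[16:16]
i=17 'b': node 5→1 (fail-walked)
i=18 'b': node 1→2  emit P7@[17:18]
i=19 'c': node 2→15  emit P3@[17:19]
i=20 'c': node 15→11 (fail-walked)
i=21 'a': node 11→12  emit P6@[21:21]
i=22 'b': node 12→13
i=23 'b': node 13→14  emit P2@[20:23],P7@[22:23]
i=24 'b': node 14→3 (fail-walked)  emit P7@[23:24]
i=25 'a': node 3→4  emit P6@[25:25]
i=26 'c': node 4→7 (fail-walked)
i=27 'b': node 7→16  emit P4@[25:27]
i=28 'b': node 16→2 (fail-walked)  emit P7@[27:28]
i=29 'c': node 2→15  emit P3@[27:29]
i=30 'a': node 15→12 (fail-walked)  emit P6@[30:30]
i=31 'b': node 12→13
i=32 'b': node 13→14  emit P2@[29:32],P7@[31:32]
i=33 'b': node 14→3 (fail-walked)  emit P7@[32:33]
i=34 'a': node 3→4  emit P6@[34:34]
i=35 'a': node 4→5  emit P0@[31:35],P6@[35:35]
i=36 'c': node 5→7 (fail-walked)
i=37 'a': node 7→12 (fail-walked)  emit P6@[37:37]
i=38 'c': node 12→7 (fail-walked)
i=39 'c': node 7→8
i=40 'b': node 8→9
i=41 'a': node 9→10  emit P1@[37:41],P6@[41:41]
i=42 'a': node 10→6 (fail-walked)  emit P6@[42:42]
i=43 'a': node 6→6 (fail-walked)  emit P6@[43:43]
i=44 'c': node 6→7
i=45 'b': node 7→16  emit P4@[43:45]
i=46 'a': node 16→17  emit P6@[46:46]
i=47 'c': node 17→18
i=48 'c': node 18→19  emit P5@[43:48]
i=49 'c': node 19→11 (fail-walked)
i=50 'a': node 11→12  emit P6@[50:50]
i=51 'b': node 12→13
i=52 'b': node 13→14  emit P2@[49:52],P7@[51:52]
i=53 'b': node 14→3 (fail-walked)  emit P7@[52:53]
i=54 'a': node 3→4  emit P6@[54:54]
i=55 'c': node 4→7 (fail-walked)
i=56 'a': node 7→12 (fail-walked)  emit P6@[56:56]
i=57 'a': node 12→6 (fail-walked)  emit P6@[57:57]
i=58 'a': node 6→6 (fail-walked)  emit P6@[58:58]
i=59 'c': node 6→7
i=60 'b': node 7→16  emit P4@[58:60]

All matches (sorted): [[2,7],[3,3],[4,6],[6,2],[6,7],[7,6],[9,6],[13,7],[14,7],[15,6],[16,0],[16,6],[18,7],[19,3],[21,6],[23,2],[23,7],[24,7],[25,6],[27,4],[28,7],[29,3],[30,6],[32,2],[32,7],[33,7],[34,6],[35,0],[35,6],[37,6],[41,1],[41,6],[42,6],[43,6],[45,4],[46,6],[48,5],[50,6],[52,2],[52,7],[53,7],[54,6],[56,6],[57,6],[58,6],[60,4]]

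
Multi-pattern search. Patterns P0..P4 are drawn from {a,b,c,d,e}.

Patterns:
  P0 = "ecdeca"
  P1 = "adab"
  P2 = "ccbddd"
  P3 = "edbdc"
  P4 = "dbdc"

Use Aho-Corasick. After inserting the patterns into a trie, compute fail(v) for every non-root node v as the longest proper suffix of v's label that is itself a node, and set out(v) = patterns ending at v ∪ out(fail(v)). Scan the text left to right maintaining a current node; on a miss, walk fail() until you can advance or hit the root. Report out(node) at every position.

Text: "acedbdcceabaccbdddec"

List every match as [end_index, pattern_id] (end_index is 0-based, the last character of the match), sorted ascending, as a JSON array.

Construct AC machine:
Trie (insert patterns):
  n0 'ε': a→7 c→11 d→21 e→1
  n1 'e': c→2 d→17
  n2 'ec': d→3
  n3 'ecd': e→4
  n4 'ecde': c→5
  n5 'ecdec': a→6
  n6 'ecdeca': ·  ←P0
  n7 'a': d→8
  n8 'ad': a→9
  n9 'ada': b→10
  n10 'adab': ·  ←P1
  n11 'c': c→12
  n12 'cc': b→13
  n13 'ccb': d→14
  n14 'ccbd': d→15
  n15 'ccbdd': d→16
  n16 'ccbddd': ·  ←P2
  n17 'ed': b→18
  n18 'edb': d→19
  n19 'edbd': c→20
  n20 'edbdc': ·  ←P3
  n21 'd': b→22
  n22 'db': d→23
  n23 'dbd': c→24
  n24 'dbdc': ·  ←P4

Failure links (BFS by depth):
  fail(1) 'e': from fail(0)=0 chase 'e': 0 ⇒ 0;  out=∅∪out(0)=∅
  fail(7) 'a': from fail(0)=0 chase 'a': 0 ⇒ 0;  out=∅∪out(0)=∅
  fail(11) 'c': from fail(0)=0 chase 'c': 0 ⇒ 0;  out=∅∪out(0)=∅
  fail(21) 'd': from fail(0)=0 chase 'd': 0 ⇒ 0;  out=∅∪out(0)=∅
  fail(2) 'ec': from fail(1)=0 chase 'c': 0 ⇒ 11;  out=∅∪out(11)=∅
  fail(8) 'ad': from fail(7)=0 chase 'd': 0 ⇒ 21;  out=∅∪out(21)=∅
  fail(12) 'cc': from fail(11)=0 chase 'c': 0 ⇒ 11;  out=∅∪out(11)=∅
  fail(17) 'ed': from fail(1)=0 chase 'd': 0 ⇒ 21;  out=∅∪out(21)=∅
  fail(22) 'db': from fail(21)=0 chase 'b': 0 ⇒ 0;  out=∅∪out(0)=∅
  fail(3) 'ecd': from fail(2)=11 chase 'd': 11→0 ⇒ 21;  out=∅∪out(21)=∅
  fail(9) 'ada': from fail(8)=21 chase 'a': 21→0 ⇒ 7;  out=∅∪out(7)=∅
  fail(13) 'ccb': from fail(12)=11 chase 'b': 11→0 ⇒ 0;  out=∅∪out(0)=∅
  fail(18) 'edb': from fail(17)=21 chase 'b': 21 ⇒ 22;  out=∅∪out(22)=∅
  fail(23) 'dbd': from fail(22)=0 chase 'd': 0 ⇒ 21;  out=∅∪out(21)=∅
  fail(4) 'ecde': from fail(3)=21 chase 'e': 21→0 ⇒ 1;  out=∅∪out(1)=∅
  fail(10) 'adab': from fail(9)=7 chase 'b': 7→0 ⇒ 0;  out={1}∪out(0)={1}
  fail(14) 'ccbd': from fail(13)=0 chase 'd': 0 ⇒ 21;  out=∅∪out(21)=∅
  fail(19) 'edbd': from fail(18)=22 chase 'd': 22 ⇒ 23;  out=∅∪out(23)=∅
  fail(24) 'dbdc': from fail(23)=21 chase 'c': 21→0 ⇒ 11;  out={4}∪out(11)={4}
  fail(5) 'ecdec': from fail(4)=1 chase 'c': 1 ⇒ 2;  out=∅∪out(2)=∅
  fail(15) 'ccbdd': from fail(14)=21 chase 'd': 21→0 ⇒ 21;  out=∅∪out(21)=∅
  fail(20) 'edbdc': from fail(19)=23 chase 'c': 23 ⇒ 24;  out={3}∪out(24)={3,4}
  fail(6) 'ecdeca': from fail(5)=2 chase 'a': 2→11→0 ⇒ 7;  out={0}∪out(7)={0}
  fail(16) 'ccbddd': from fail(15)=21 chase 'd': 21→0 ⇒ 21;  out={2}∪out(21)={2}

Run:
[0] read 'a'  n0⇒n7
[1] read 'c'  n7⇒n11 ·f
[2] read 'e'  n11⇒n1 ·f
[3] read 'd'  n1⇒n17
[4] read 'b'  n17⇒n18
[5] read 'd'  n18⇒n19
[6] read 'c'  n19⇒n20  → match P3@[2:6],P4@[3:6]
[7] read 'c'  n20⇒n12 ·f
[8] read 'e'  n12⇒n1 ·f
[9] read 'a'  n1⇒n7 ·f
[10] read 'b'  n7⇒n0 ·f
[11] read 'a'  n0⇒n7
[12] read 'c'  n7⇒n11 ·f
[13] read 'c'  n11⇒n12
[14] read 'b'  n12⇒n13
[15] read 'd'  n13⇒n14
[16] read 'd'  n14⇒n15
[17] read 'd'  n15⇒n16  → match P2@[12:17]
[18] read 'e'  n16⇒n1 ·f
[19] read 'c'  n1⇒n2

Result: [[6,3],[6,4],[17,2]]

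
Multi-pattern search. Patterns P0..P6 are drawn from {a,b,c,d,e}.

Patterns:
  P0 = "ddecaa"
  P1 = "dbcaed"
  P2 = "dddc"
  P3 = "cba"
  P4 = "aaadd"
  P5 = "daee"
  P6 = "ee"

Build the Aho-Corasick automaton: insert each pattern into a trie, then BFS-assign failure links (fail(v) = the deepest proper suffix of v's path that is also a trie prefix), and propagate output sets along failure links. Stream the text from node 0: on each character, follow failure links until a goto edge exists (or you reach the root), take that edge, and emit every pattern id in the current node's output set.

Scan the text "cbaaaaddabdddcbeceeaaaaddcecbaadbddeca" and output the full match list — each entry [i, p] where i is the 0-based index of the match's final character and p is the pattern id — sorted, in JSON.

Build automaton:
Trie nodes:
  n0 'ε': a→17 c→14 d→1 e→25
  n1 'd': a→22 b→7 d→2
  n2 'dd': d→12 e→3
  n3 'dde': c→4
  n4 'ddec': a→5
  n5 'ddeca': a→6
  n6 'ddecaa': ·  [P0 ends]
  n7 'db': c→8
  n8 'dbc': a→9
  n9 'dbca': e→10
  n10 'dbcae': d→11
  n11 'dbcaed': ·  [P1 ends]
  n12 'ddd': c→13
  n13 'dddc': ·  [P2 ends]
  n14 'c': b→15
  n15 'cb': a→16
  n16 'cba': ·  [P3 ends]
  n17 'a': a→18
  n18 'aa': a→19
  n19 'aaa': d→20
  n20 'aaad': d→21
  n21 'aaadd': ·  [P4 ends]
  n22 'da': e→23
  n23 'dae': e→24
  n24 'daee': ·  [P5 ends]
  n25 'e': e→26
  n26 'ee': ·  [P6 ends]

Failure links (BFS by depth):
  n1('d'): parent n0 fail=0; on 'd' 0 → fail=0;  out ∅∪∅=∅
  n14('c'): parent n0 fail=0; on 'c' 0 → fail=0;  out ∅∪∅=∅
  n17('a'): parent n0 fail=0; on 'a' 0 → fail=0;  out ∅∪∅=∅
  n25('e'): parent n0 fail=0; on 'e' 0 → fail=0;  out ∅∪∅=∅
  n2('dd'): parent n1 fail=0; on 'd' 0 → fail=1;  out ∅∪∅=∅
  n7('db'): parent n1 fail=0; on 'b' 0 → fail=0;  out ∅∪∅=∅
  n15('cb'): parent n14 fail=0; on 'b' 0 → fail=0;  out ∅∪∅=∅
  n18('aa'): parent n17 fail=0; on 'a' 0 → fail=17;  out ∅∪∅=∅
  n22('da'): parent n1 fail=0; on 'a' 0 → fail=17;  out ∅∪∅=∅
  n26('ee'): parent n25 fail=0; on 'e' 0 → fail=25;  out {6}∪∅={6}
  n3('dde'): parent n2 fail=1; on 'e' 1→0 → fail=25;  out ∅∪∅=∅
  n8('dbc'): parent n7 fail=0; on 'c' 0 → fail=14;  out ∅∪∅=∅
  n12('ddd'): parent n2 fail=1; on 'd' 1 → fail=2;  out ∅∪∅=∅
  n16('cba'): parent n15 fail=0; on 'a' 0 → fail=17;  out {3}∪∅={3}
  n19('aaa'): parent n18 fail=17; on 'a' 17 → fail=18;  out ∅∪∅=∅
  n23('dae'): parent n22 fail=17; on 'e' 17→0 → fail=25;  out ∅∪∅=∅
  n4('ddec'): parent n3 fail=25; on 'c' 25→0 → fail=14;  out ∅∪∅=∅
  n9('dbca'): parent n8 fail=14; on 'a' 14→0 → fail=17;  out ∅∪∅=∅
  n13('dddc'): parent n12 fail=2; on 'c' 2→1→0 → fail=14;  out {2}∪∅={2}
  n20('aaad'): parent n19 fail=18; on 'd' 18→17→0 → fail=1;  out ∅∪∅=∅
  n24('daee'): parent n23 fail=25; on 'e' 25 → fail=26;  out {5}∪{6}={5,6}
  n5('ddeca'): parent n4 fail=14; on 'a' 14→0 → fail=17;  out ∅∪∅=∅
  n10('dbcae'): parent n9 fail=17; on 'e' 17→0 → fail=25;  out ∅∪∅=∅
  n21('aaadd'): parent n20 fail=1; on 'd' 1 → fail=2;  out {4}∪∅={4}
  n6('ddecaa'): parent n5 fail=17; on 'a' 17 → fail=18;  out {0}∪∅={0}
  n11('dbcaed'): parent n10 fail=25; on 'd' 25→0 → fail=1;  out {1}∪∅={1}

Run:
pos 0 'c': at 14
pos 1 'b': at 15
pos 2 'a': at 16  emit P3@[0:2]
pos 3 'a': at 18 (fail-walked)
pos 4 'a': at 19
pos 5 'a': at 19 (fail-walked)
pos 6 'd': at 20
pos 7 'd': at 21  emit P4@[3:7]
pos 8 'a': at 22 (fail-walked)
pos 9 'b': at 0 (fail-walked)
pos 10 'd': at 1
pos 11 'd': at 2
pos 12 'd': at 12
pos 13 'c': at 13  emit P2@[10:13]
pos 14 'b': at 15 (fail-walked)
pos 15 'e': at 25 (fail-walked)
pos 16 'c': at 14 (fail-walked)
pos 17 'e': at 25 (fail-walked)
pos 18 'e': at 26  emit P6@[17:18]
pos 19 'a': at 17 (fail-walked)
pos 20 'a': at 18
pos 21 'a': at 19
pos 22 'a': at 19 (fail-walked)
pos 23 'd': at 20
pos 24 'd': at 21  emit P4@[20:24]
pos 25 'c': at 14 (fail-walked)
pos 26 'e': at 25 (fail-walked)
pos 27 'c': at 14 (fail-walked)
pos 28 'b': at 15
pos 29 'a': at 16  emit P3@[27:29]
pos 30 'a': at 18 (fail-walked)
pos 31 'd': at 1 (fail-walked)
pos 32 'b': at 7
pos 33 'd': at 1 (fail-walked)
pos 34 'd': at 2
pos 35 'e': at 3
pos 36 'c': at 4
pos 37 'a': at 5

Matches: [[2,3],[7,4],[13,2],[18,6],[24,4],[29,3]]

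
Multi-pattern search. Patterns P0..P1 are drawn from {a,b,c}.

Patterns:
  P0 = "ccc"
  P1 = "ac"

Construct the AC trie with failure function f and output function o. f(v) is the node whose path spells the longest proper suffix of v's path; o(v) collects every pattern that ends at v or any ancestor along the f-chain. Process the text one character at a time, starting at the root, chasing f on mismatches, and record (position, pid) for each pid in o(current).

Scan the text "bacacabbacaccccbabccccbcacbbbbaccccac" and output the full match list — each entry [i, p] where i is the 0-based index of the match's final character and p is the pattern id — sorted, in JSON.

Build:
Trie nodes:
  n0 'ε': a→4 c→1
  n1 'c': c→2
  n2 'cc': c→3
  n3 'ccc': ·  ←P0
  n4 'a': c→5
  n5 'ac': ·  ←P1

Failure links (BFS by depth):
  n1('c'): parent n0 fail=0; on 'c' 0 → fail=0;  out ∅∪∅=∅
  n4('a'): parent n0 fail=0; on 'a' 0 → fail=0;  out ∅∪∅=∅
  n2('cc'): parent n1 fail=0; on 'c' 0 → fail=1;  out ∅∪∅=∅
  n5('ac'): parent n4 fail=0; on 'c' 0 → fail=1;  out {1}∪∅={1}
  n3('ccc'): parent n2 fail=1; on 'c' 1 → fail=2;  out {0}∪∅={0}

Run:
pos 0 'b': at 0
pos 1 'a': at 4
pos 2 'c': at 5  → match P1@[1:2]
pos 3 'a': at 4 (via fail)
pos 4 'c': at 5  → match P1@[3:4]
pos 5 'a': at 4 (via fail)
pos 6 'b': at 0 (via fail)
pos 7 'b': at 0
pos 8 'a': at 4
pos 9 'c': at 5  → match P1@[8:9]
pos 10 'a': at 4 (via fail)
pos 11 'c': at 5  → match P1@[10:11]
pos 12 'c': at 2 (via fail)
pos 13 'c': at 3  → match P0@[11:13]
pos 14 'c': at 3 (via fail)  → match P0@[12:14]
pos 15 'b': at 0 (via fail)
pos 16 'a': at 4
pos 17 'b': at 0 (via fail)
pos 18 'c': at 1
pos 19 'c': at 2
pos 20 'c': at 3  → match P0@[18:20]
pos 21 'c': at 3 (via fail)  → match P0@[19:21]
pos 22 'b': at 0 (via fail)
pos 23 'c': at 1
pos 24 'a': at 4 (via fail)
pos 25 'c': at 5  → match P1@[24:25]
pos 26 'b': at 0 (via fail)
pos 27 'b': at 0
pos 28 'b': at 0
pos 29 'b': at 0
pos 30 'a': at 4
pos 31 'c': at 5  → match P1@[30:31]
pos 32 'c': at 2 (via fail)
pos 33 'c': at 3  → match P0@[31:33]
pos 34 'c': at 3 (via fail)  → match P0@[32:34]
pos 35 'a': at 4 (via fail)
pos 36 'c': at 5  → match P1@[35:36]

Matches: [[2,1],[4,1],[9,1],[11,1],[13,0],[14,0],[20,0],[21,0],[25,1],[31,1],[33,0],[34,0],[36,1]]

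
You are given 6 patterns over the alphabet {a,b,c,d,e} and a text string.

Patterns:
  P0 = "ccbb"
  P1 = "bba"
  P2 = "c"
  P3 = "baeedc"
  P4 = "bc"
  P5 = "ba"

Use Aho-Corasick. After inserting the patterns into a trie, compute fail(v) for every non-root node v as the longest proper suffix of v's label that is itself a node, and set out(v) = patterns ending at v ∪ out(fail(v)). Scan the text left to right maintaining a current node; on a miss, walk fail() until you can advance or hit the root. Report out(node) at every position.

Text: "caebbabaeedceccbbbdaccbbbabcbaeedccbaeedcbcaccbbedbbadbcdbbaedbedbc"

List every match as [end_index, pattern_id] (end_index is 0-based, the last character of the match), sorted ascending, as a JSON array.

Build automaton:
Trie nodes:
  0='ε' goto b→5 c→1
  1='c' goto c→2  ←P2
  2='cc' goto b→3
  3='ccb' goto b→4
  4='ccbb' goto ·  ←P0
  5='b' goto a→8 b→6 c→13
  6='bb' goto a→7
  7='bba' goto ·  ←P1
  8='ba' goto e→9  ←P5
  9='bae' goto e→10
  10='baee' goto d→11
  11='baeed' goto c→12
  12='baeedc' goto ·  ←P3
  13='bc' goto ·  ←P4

BFS fail/out derivation:
  fail(1) 'c': from fail(0)=0 chase 'c': 0 ⇒ 0;  out={2}∪out(0)={2}
  fail(5) 'b': from fail(0)=0 chase 'b': 0 ⇒ 0;  out=∅∪out(0)=∅
  fail(2) 'cc': from fail(1)=0 chase 'c': 0 ⇒ 1;  out=∅∪out(1)={2}
  fail(6) 'bb': from fail(5)=0 chase 'b': 0 ⇒ 5;  out=∅∪out(5)=∅
  fail(8) 'ba': from fail(5)=0 chase 'a': 0 ⇒ 0;  out={5}∪out(0)={5}
  fail(13) 'bc': from fail(5)=0 chase 'c': 0 ⇒ 1;  out={4}∪out(1)={2,4}
  fail(3) 'ccb': from fail(2)=1 chase 'b': 1→0 ⇒ 5;  out=∅∪out(5)=∅
  fail(7) 'bba': from fail(6)=5 chase 'a': 5 ⇒ 8;  out={1}∪out(8)={1,5}
  fail(9) 'bae': from fail(8)=0 chase 'e': 0 ⇒ 0;  out=∅∪out(0)=∅
  fail(4) 'ccbb': from fail(3)=5 chase 'b': 5 ⇒ 6;  out={0}∪out(6)={0}
  fail(10) 'baee': from fail(9)=0 chase 'e': 0 ⇒ 0;  out=∅∪out(0)=∅
  fail(11) 'baeed': from fail(10)=0 chase 'd': 0 ⇒ 0;  out=∅∪out(0)=∅
  fail(12) 'baeedc': from fail(11)=0 chase 'c': 0 ⇒ 1;  out={3}∪out(1)={2,3}

Scan:
pos 0 'c': at 1  ** P2@[0:0]
pos 1 'a': at 0 ·f
pos 2 'e': at 0
pos 3 'b': at 5
pos 4 'b': at 6
pos 5 'a': at 7  ** P1@[3:5],P5@[4:5]
pos 6 'b': at 5 ·f
pos 7 'a': at 8  ** P5@[6:7]
pos 8 'e': at 9
pos 9 'e': at 10
pos 10 'd': at 11
pos 11 'c': at 12  ** P2@[11:11],P3@[6:11]
pos 12 'e': at 0 ·f
pos 13 'c': at 1  ** P2@[13:13]
pos 14 'c': at 2  ** P2@[14:14]
pos 15 'b': at 3
pos 16 'b': at 4  ** P0@[13:16]
pos 17 'b': at 6 ·f
pos 18 'd': at 0 ·f
pos 19 'a': at 0
pos 20 'c': at 1  ** P2@[20:20]
pos 21 'c': at 2  ** P2@[21:21]
pos 22 'b': at 3
pos 23 'b': at 4  ** P0@[20:23]
pos 24 'b': at 6 ·f
pos 25 'a': at 7  ** P1@[23:25],P5@[24:25]
pos 26 'b': at 5 ·f
pos 27 'c': at 13  ** P2@[27:27],P4@[26:27]
pos 28 'b': at 5 ·f
pos 29 'a': at 8  ** P5@[28:29]
pos 30 'e': at 9
pos 31 'e': at 10
pos 32 'd': at 11
pos 33 'c': at 12  ** P2@[33:33],P3@[28:33]
pos 34 'c': at 2 ·f  ** P2@[34:34]
pos 35 'b': at 3
pos 36 'a': at 8 ·f  ** P5@[35:36]
pos 37 'e': at 9
pos 38 'e': at 10
pos 39 'd': at 11
pos 40 'c': at 12  ** P2@[40:40],P3@[35:40]
pos 41 'b': at 5 ·f
pos 42 'c': at 13  ** P2@[42:42],P4@[41:42]
pos 43 'a': at 0 ·f
pos 44 'c': at 1  ** P2@[44:44]
pos 45 'c': at 2  ** P2@[45:45]
pos 46 'b': at 3
pos 47 'b': at 4  ** P0@[44:47]
pos 48 'e': at 0 ·f
pos 49 'd': at 0
pos 50 'b': at 5
pos 51 'b': at 6
pos 52 'a': at 7  ** P1@[50:52],P5@[51:52]
pos 53 'd': at 0 ·f
pos 54 'b': at 5
pos 55 'c': at 13  ** P2@[55:55],P4@[54:55]
pos 56 'd': at 0 ·f
pos 57 'b': at 5
pos 58 'b': at 6
pos 59 'a': at 7  ** P1@[57:59],P5@[58:59]
pos 60 'e': at 9 ·f
pos 61 'd': at 0 ·f
pos 62 'b': at 5
pos 63 'e': at 0 ·f
pos 64 'd': at 0
pos 65 'b': at 5
pos 66 'c': at 13  ** P2@[66:66],P4@[65:66]

All matches (sorted): [[0,2],[5,1],[5,5],[7,5],[11,2],[11,3],[13,2],[14,2],[16,0],[20,2],[21,2],[23,0],[25,1],[25,5],[27,2],[27,4],[29,5],[33,2],[33,3],[34,2],[36,5],[40,2],[40,3],[42,2],[42,4],[44,2],[45,2],[47,0],[52,1],[52,5],[55,2],[55,4],[59,1],[59,5],[66,2],[66,4]]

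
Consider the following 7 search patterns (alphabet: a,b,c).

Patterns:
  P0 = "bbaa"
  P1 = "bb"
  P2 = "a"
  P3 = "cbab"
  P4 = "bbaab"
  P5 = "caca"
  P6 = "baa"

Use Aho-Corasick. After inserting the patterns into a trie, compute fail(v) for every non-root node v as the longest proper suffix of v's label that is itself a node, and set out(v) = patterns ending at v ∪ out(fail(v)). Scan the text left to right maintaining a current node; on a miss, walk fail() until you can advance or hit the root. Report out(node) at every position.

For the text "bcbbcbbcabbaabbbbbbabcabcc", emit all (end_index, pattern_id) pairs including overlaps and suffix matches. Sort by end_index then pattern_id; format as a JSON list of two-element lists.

Construct AC machine:
Trie (insert patterns):
  n0 'ε': a→5 b→1 c→6
  n1 'b': a→14 b→2
  n2 'bb': a→3  [P1 ends]
  n3 'bba': a→4
  n4 'bbaa': b→10  [P0 ends]
  n5 'a': ·  [P2 ends]
  n6 'c': a→11 b→7
  n7 'cb': a→8
  n8 'cba': b→9
  n9 'cbab': ·  [P3 ends]
  n10 'bbaab': ·  [P4 ends]
  n11 'ca': c→12
  n12 'cac': a→13
  n13 'caca': ·  [P5 ends]
  n14 'ba': a→15
  n15 'baa': ·  [P6 ends]

BFS fail/out derivation:
  fail(1) 'b': from fail(0)=0 chase 'b': 0 ⇒ 0;  out=∅∪out(0)=∅
  fail(5) 'a': from fail(0)=0 chase 'a': 0 ⇒ 0;  out={2}∪out(0)={2}
  fail(6) 'c': from fail(0)=0 chase 'c': 0 ⇒ 0;  out=∅∪out(0)=∅
  fail(2) 'bb': from fail(1)=0 chase 'b': 0 ⇒ 1;  out={1}∪out(1)={1}
  fail(7) 'cb': from fail(6)=0 chase 'b': 0 ⇒ 1;  out=∅∪out(1)=∅
  fail(11) 'ca': from fail(6)=0 chase 'a': 0 ⇒ 5;  out=∅∪out(5)={2}
  fail(14) 'ba': from fail(1)=0 chase 'a': 0 ⇒ 5;  out=∅∪out(5)={2}
  fail(3) 'bba': from fail(2)=1 chase 'a': 1 ⇒ 14;  out=∅∪out(14)={2}
  fail(8) 'cba': from fail(7)=1 chase 'a': 1 ⇒ 14;  out=∅∪out(14)={2}
  fail(12) 'cac': from fail(11)=5 chase 'c': 5→0 ⇒ 6;  out=∅∪out(6)=∅
  fail(15) 'baa': from fail(14)=5 chase 'a': 5→0 ⇒ 5;  out={6}∪out(5)={2,6}
  fail(4) 'bbaa': from fail(3)=14 chase 'a': 14 ⇒ 15;  out={0}∪out(15)={0,2,6}
  fail(9) 'cbab': from fail(8)=14 chase 'b': 14→5→0 ⇒ 1;  out={3}∪out(1)={3}
  fail(13) 'caca': from fail(12)=6 chase 'a': 6 ⇒ 11;  out={5}∪out(11)={2,5}
  fail(10) 'bbaab': from fail(4)=15 chase 'b': 15→5→0 ⇒ 1;  out={4}∪out(1)={4}

Run:
[0] read 'b'  n0⇒n1
[1] read 'c'  n1⇒n6 (fail-walked)
[2] read 'b'  n6⇒n7
[3] read 'b'  n7⇒n2 (fail-walked)  emit P1@[2:3]
[4] read 'c'  n2⇒n6 (fail-walked)
[5] read 'b'  n6⇒n7
[6] read 'b'  n7⇒n2 (fail-walked)  emit P1@[5:6]
[7] read 'c'  n2⇒n6 (fail-walked)
[8] read 'a'  n6⇒n11  emit P2@[8:8]
[9] read 'b'  n11⇒n1 (fail-walked)
[10] read 'b'  n1⇒n2  emit P1@[9:10]
[11] read 'a'  n2⇒n3  emit P2@[11:11]
[12] read 'a'  n3⇒n4  emit P0@[9:12],P2@[12:12],P6@[10:12]
[13] read 'b'  n4⇒n10  emit P4@[9:13]
[14] read 'b'  n10⇒n2 (fail-walked)  emit P1@[13:14]
[15] read 'b'  n2⇒n2 (fail-walked)  emit P1@[14:15]
[16] read 'b'  n2⇒n2 (fail-walked)  emit P1@[15:16]
[17] read 'b'  n2⇒n2 (fail-walked)  emit P1@[16:17]
[18] read 'b'  n2⇒n2 (fail-walked)  emit P1@[17:18]
[19] read 'a'  n2⇒n3  emit P2@[19:19]
[20] read 'b'  n3⇒n1 (fail-walked)
[21] read 'c'  n1⇒n6 (fail-walked)
[22] read 'a'  n6⇒n11  emit P2@[22:22]
[23] read 'b'  n11⇒n1 (fail-walked)
[24] read 'c'  n1⇒n6 (fail-walked)
[25] read 'c'  n6⇒n6 (fail-walked)

Result: [[3,1],[6,1],[8,2],[10,1],[11,2],[12,0],[12,2],[12,6],[13,4],[14,1],[15,1],[16,1],[17,1],[18,1],[19,2],[22,2]]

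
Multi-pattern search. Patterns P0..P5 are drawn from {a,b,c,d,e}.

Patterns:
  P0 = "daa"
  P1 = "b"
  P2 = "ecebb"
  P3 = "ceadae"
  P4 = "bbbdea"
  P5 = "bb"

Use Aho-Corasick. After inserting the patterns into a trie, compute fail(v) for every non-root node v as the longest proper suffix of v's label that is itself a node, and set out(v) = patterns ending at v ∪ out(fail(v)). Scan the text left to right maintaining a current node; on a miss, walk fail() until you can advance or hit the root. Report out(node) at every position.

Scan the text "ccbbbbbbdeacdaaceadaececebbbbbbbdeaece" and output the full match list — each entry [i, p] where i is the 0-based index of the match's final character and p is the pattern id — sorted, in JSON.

Construct AC machine:
Trie (insert patterns):
  n0 'ε': b→4 c→10 d→1 e→5
  n1 'd': a→2
  n2 'da': a→3
  n3 'daa': ·  ←P0
  n4 'b': b→16  ←P1
  n5 'e': c→6
  n6 'ec': e→7
  n7 'ece': b→8
  n8 'eceb': b→9
  n9 'ecebb': ·  ←P2
  n10 'c': e→11
  n11 'ce': a→12
  n12 'cea': d→13
  n13 'cead': a→14
  n14 'ceada': e→15
  n15 'ceadae': ·  ←P3
  n16 'bb': b→17  ←P5
  n17 'bbb': d→18
  n18 'bbbd': e→19
  n19 'bbbde': a→20
  n20 'bbbdea': ·  ←P4

BFS fail/out derivation:
  fail(1) 'd': from fail(0)=0 chase 'd': 0 ⇒ 0;  out=∅∪out(0)=∅
  fail(4) 'b': from fail(0)=0 chase 'b': 0 ⇒ 0;  out={1}∪out(0)={1}
  fail(5) 'e': from fail(0)=0 chase 'e': 0 ⇒ 0;  out=∅∪out(0)=∅
  fail(10) 'c': from fail(0)=0 chase 'c': 0 ⇒ 0;  out=∅∪out(0)=∅
  fail(2) 'da': from fail(1)=0 chase 'a': 0 ⇒ 0;  out=∅∪out(0)=∅
  fail(6) 'ec': from fail(5)=0 chase 'c': 0 ⇒ 10;  out=∅∪out(10)=∅
  fail(11) 'ce': from fail(10)=0 chase 'e': 0 ⇒ 5;  out=∅∪out(5)=∅
  fail(16) 'bb': from fail(4)=0 chase 'b': 0 ⇒ 4;  out={5}∪out(4)={1,5}
  fail(3) 'daa': from fail(2)=0 chase 'a': 0 ⇒ 0;  out={0}∪out(0)={0}
  fail(7) 'ece': from fail(6)=10 chase 'e': 10 ⇒ 11;  out=∅∪out(11)=∅
  fail(12) 'cea': from fail(11)=5 chase 'a': 5→0 ⇒ 0;  out=∅∪out(0)=∅
  fail(17) 'bbb': from fail(16)=4 chase 'b': 4 ⇒ 16;  out=∅∪out(16)={1,5}
  fail(8) 'eceb': from fail(7)=11 chase 'b': 11→5→0 ⇒ 4;  out=∅∪out(4)={1}
  fail(13) 'cead': from fail(12)=0 chase 'd': 0 ⇒ 1;  out=∅∪out(1)=∅
  fail(18) 'bbbd': from fail(17)=16 chase 'd': 16→4→0 ⇒ 1;  out=∅∪out(1)=∅
  fail(9) 'ecebb': from fail(8)=4 chase 'b': 4 ⇒ 16;  out={2}∪out(16)={1,2,5}
  fail(14) 'ceada': from fail(13)=1 chase 'a': 1 ⇒ 2;  out=∅∪out(2)=∅
  fail(19) 'bbbde': from fail(18)=1 chase 'e': 1→0 ⇒ 5;  out=∅∪out(5)=∅
  fail(15) 'ceadae': from fail(14)=2 chase 'e': 2→0 ⇒ 5;  out={3}∪out(5)={3}
  fail(20) 'bbbdea': from fail(19)=5 chase 'a': 5→0 ⇒ 0;  out={4}∪out(0)={4}

Scan:
i=0 'c': node 0→10
i=1 'c': node 10→10 (via fail)
i=2 'b': node 10→4 (via fail)  → match P1@[2:2]
i=3 'b': node 4→16  → match P1@[3:3],P5@[2:3]
i=4 'b': node 16→17  → match P1@[4:4],P5@[3:4]
i=5 'b': node 17→17 (via fail)  → match P1@[5:5],P5@[4:5]
i=6 'b': node 17→17 (via fail)  → match P1@[6:6],P5@[5:6]
i=7 'b': node 17→17 (via fail)  → match P1@[7:7],P5@[6:7]
i=8 'd': node 17→18
i=9 'e': node 18→19
i=10 'a': node 19→20  → match P4@[5:10]
i=11 'c': node 20→10 (via fail)
i=12 'd': node 10→1 (via fail)
i=13 'a': node 1→2
i=14 'a': node 2→3  → match P0@[12:14]
i=15 'c': node 3→10 (via fail)
i=16 'e': node 10→11
i=17 'a': node 11→12
i=18 'd': node 12→13
i=19 'a': node 13→14
i=20 'e': node 14→15  → match P3@[15:20]
i=21 'c': node 15→6 (via fail)
i=22 'e': node 6→7
i=23 'c': node 7→6 (via fail)
i=24 'e': node 6→7
i=25 'b': node 7→8  → match P1@[25:25]
i=26 'b': node 8→9  → match P1@[26:26],P2@[22:26],P5@[25:26]
i=27 'b': node 9→17 (via fail)  → match P1@[27:27],P5@[26:27]
i=28 'b': node 17→17 (via fail)  → match P1@[28:28],P5@[27:28]
i=29 'b': node 17→17 (via fail)  → match P1@[29:29],P5@[28:29]
i=30 'b': node 17→17 (via fail)  → match P1@[30:30],P5@[29:30]
i=31 'b': node 17→17 (via fail)  → match P1@[31:31],P5@[30:31]
i=32 'd': node 17→18
i=33 'e': node 18→19
i=34 'a': node 19→20  → match P4@[29:34]
i=35 'e': node 20→5 (via fail)
i=36 'c': node 5→6
i=37 'e': node 6→7

Result: [[2,1],[3,1],[3,5],[4,1],[4,5],[5,1],[5,5],[6,1],[6,5],[7,1],[7,5],[10,4],[14,0],[20,3],[25,1],[26,1],[26,2],[26,5],[27,1],[27,5],[28,1],[28,5],[29,1],[29,5],[30,1],[30,5],[31,1],[31,5],[34,4]]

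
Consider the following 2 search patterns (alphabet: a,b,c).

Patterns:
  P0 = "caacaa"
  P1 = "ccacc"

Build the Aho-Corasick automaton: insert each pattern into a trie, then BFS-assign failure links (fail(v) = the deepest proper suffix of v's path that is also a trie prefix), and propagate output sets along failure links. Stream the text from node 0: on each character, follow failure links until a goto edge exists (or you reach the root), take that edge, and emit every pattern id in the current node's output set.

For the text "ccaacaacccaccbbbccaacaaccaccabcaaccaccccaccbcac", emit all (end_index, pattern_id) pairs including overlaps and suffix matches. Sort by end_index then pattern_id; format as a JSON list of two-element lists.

Construct AC machine:
Trie (insert patterns):
  n0 'ε': c→1
  n1 'c': a→2 c→7
  n2 'ca': a→3
  n3 'caa': c→4
  n4 'caac': a→5
  n5 'caaca': a→6
  n6 'caacaa': ·  ←P0
  n7 'cc': a→8
  n8 'cca': c→9
  n9 'ccac': c→10
  n10 'ccacc': ·  ←P1

BFS fail/out derivation:
  n1('c'): parent n0 fail=0; on 'c' 0 → fail=0;  out ∅∪∅=∅
  n2('ca'): parent n1 fail=0; on 'a' 0 → fail=0;  out ∅∪∅=∅
  n7('cc'): parent n1 fail=0; on 'c' 0 → fail=1;  out ∅∪∅=∅
  n3('caa'): parent n2 fail=0; on 'a' 0 → fail=0;  out ∅∪∅=∅
  n8('cca'): parent n7 fail=1; on 'a' 1 → fail=2;  out ∅∪∅=∅
  n4('caac'): parent n3 fail=0; on 'c' 0 → fail=1;  out ∅∪∅=∅
  n9('ccac'): parent n8 fail=2; on 'c' 2→0 → fail=1;  out ∅∪∅=∅
  n5('caaca'): parent n4 fail=1; on 'a' 1 → fail=2;  out ∅∪∅=∅
  n10('ccacc'): parent n9 fail=1; on 'c' 1 → fail=7;  out {1}∪∅={1}
  n6('caacaa'): parent n5 fail=2; on 'a' 2 → fail=3;  out {0}∪∅={0}

Run:
i=0 'c': node 0→1
i=1 'c': node 1→7
i=2 'a': node 7→8
i=3 'a': node 8→3 (via fail)
i=4 'c': node 3→4
i=5 'a': node 4→5
i=6 'a': node 5→6  ** P0@[1:6]
i=7 'c': node 6→4 (via fail)
i=8 'c': node 4→7 (via fail)
i=9 'c': node 7→7 (via fail)
i=10 'a': node 7→8
i=11 'c': node 8→9
i=12 'c': node 9→10  ** P1@[8:12]
i=13 'b': node 10→0 (via fail)
i=14 'b': node 0→0
i=15 'b': node 0→0
i=16 'c': node 0→1
i=17 'c': node 1→7
i=18 'a': node 7→8
i=19 'a': node 8→3 (via fail)
i=20 'c': node 3→4
i=21 'a': node 4→5
i=22 'a': node 5→6  ** P0@[17:22]
i=23 'c': node 6→4 (via fail)
i=24 'c': node 4→7 (via fail)
i=25 'a': node 7→8
i=26 'c': node 8→9
i=27 'c': node 9→10  ** P1@[23:27]
i=28 'a': node 10→8 (via fail)
i=29 'b': node 8→0 (via fail)
i=30 'c': node 0→1
i=31 'a': node 1→2
i=32 'a': node 2→3
i=33 'c': node 3→4
i=34 'c': node 4→7 (via fail)
i=35 'a': node 7→8
i=36 'c': node 8→9
i=37 'c': node 9→10  ** P1@[33:37]
i=38 'c': node 10→7 (via fail)
i=39 'c': node 7→7 (via fail)
i=40 'a': node 7→8
i=41 'c': node 8→9
i=42 'c': node 9→10  ** P1@[38:42]
i=43 'b': node 10→0 (via fail)
i=44 'c': node 0→1
i=45 'a': node 1→2
i=46 'c': node 2→1 (via fail)

Matches: [[6,0],[12,1],[22,0],[27,1],[37,1],[42,1]]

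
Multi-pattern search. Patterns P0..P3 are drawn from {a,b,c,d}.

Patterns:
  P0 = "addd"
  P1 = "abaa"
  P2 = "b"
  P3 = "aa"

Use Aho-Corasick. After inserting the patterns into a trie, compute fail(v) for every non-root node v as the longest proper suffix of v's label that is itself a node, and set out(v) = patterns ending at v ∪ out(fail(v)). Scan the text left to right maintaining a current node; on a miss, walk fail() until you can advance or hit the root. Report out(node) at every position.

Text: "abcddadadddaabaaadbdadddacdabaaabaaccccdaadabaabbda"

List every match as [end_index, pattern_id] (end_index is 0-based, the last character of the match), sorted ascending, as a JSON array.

Build:
Trie (insert patterns):
  n0 'ε': a→1 b→8
  n1 'a': a→9 b→5 d→2
  n2 'ad': d→3
  n3 'add': d→4
  n4 'addd': ·  [P0 ends]
  n5 'ab': a→6
  n6 'aba': a→7
  n7 'abaa': ·  [P1 ends]
  n8 'b': ·  [P2 ends]
  n9 'aa': ·  [P3 ends]

BFS fail/out derivation:
  n1('a'): parent n0 fail=0; on 'a' 0 → fail=0;  out ∅∪∅=∅
  n8('b'): parent n0 fail=0; on 'b' 0 → fail=0;  out {2}∪∅={2}
  n2('ad'): parent n1 fail=0; on 'd' 0 → fail=0;  out ∅∪∅=∅
  n5('ab'): parent n1 fail=0; on 'b' 0 → fail=8;  out ∅∪{2}={2}
  n9('aa'): parent n1 fail=0; on 'a' 0 → fail=1;  out {3}∪∅={3}
  n3('add'): parent n2 fail=0; on 'd' 0 → fail=0;  out ∅∪∅=∅
  n6('aba'): parent n5 fail=8; on 'a' 8→0 → fail=1;  out ∅∪∅=∅
  n4('addd'): parent n3 fail=0; on 'd' 0 → fail=0;  out {0}∪∅={0}
  n7('abaa'): parent n6 fail=1; on 'a' 1 → fail=9;  out {1}∪{3}={1,3}

Text stream:
pos 0 'a': at 1
pos 1 'b': at 5  emit P2@[1:1]
pos 2 'c': at 0 ·f
pos 3 'd': at 0
pos 4 'd': at 0
pos 5 'a': at 1
pos 6 'd': at 2
pos 7 'a': at 1 ·f
pos 8 'd': at 2
pos 9 'd': at 3
pos 10 'd': at 4  emit P0@[7:10]
pos 11 'a': at 1 ·f
pos 12 'a': at 9  emit P3@[11:12]
pos 13 'b': at 5 ·f  emit P2@[13:13]
pos 14 'a': at 6
pos 15 'a': at 7  emit P1@[12:15],P3@[14:15]
pos 16 'a': at 9 ·f  emit P3@[15:16]
pos 17 'd': at 2 ·f
pos 18 'b': at 8 ·f  emit P2@[18:18]
pos 19 'd': at 0 ·f
pos 20 'a': at 1
pos 21 'd': at 2
pos 22 'd': at 3
pos 23 'd': at 4  emit P0@[20:23]
pos 24 'a': at 1 ·f
pos 25 'c': at 0 ·f
pos 26 'd': at 0
pos 27 'a': at 1
pos 28 'b': at 5  emit P2@[28:28]
pos 29 'a': at 6
pos 30 'a': at 7  emit P1@[27:30],P3@[29:30]
pos 31 'a': at 9 ·f  emit P3@[30:31]
pos 32 'b': at 5 ·f  emit P2@[32:32]
pos 33 'a': at 6
pos 34 'a': at 7  emit P1@[31:34],P3@[33:34]
pos 35 'c': at 0 ·f
pos 36 'c': at 0
pos 37 'c': at 0
pos 38 'c': at 0
pos 39 'd': at 0
pos 40 'a': at 1
pos 41 'a': at 9  emit P3@[40:41]
pos 42 'd': at 2 ·f
pos 43 'a': at 1 ·f
pos 44 'b': at 5  emit P2@[44:44]
pos 45 'a': at 6
pos 46 'a': at 7  emit P1@[43:46],P3@[45:46]
pos 47 'b': at 5 ·f  emit P2@[47:47]
pos 48 'b': at 8 ·f  emit P2@[48:48]
pos 49 'd': at 0 ·f
pos 50 'a': at 1

All matches (sorted): [[1,2],[10,0],[12,3],[13,2],[15,1],[15,3],[16,3],[18,2],[23,0],[28,2],[30,1],[30,3],[31,3],[32,2],[34,1],[34,3],[41,3],[44,2],[46,1],[46,3],[47,2],[48,2]]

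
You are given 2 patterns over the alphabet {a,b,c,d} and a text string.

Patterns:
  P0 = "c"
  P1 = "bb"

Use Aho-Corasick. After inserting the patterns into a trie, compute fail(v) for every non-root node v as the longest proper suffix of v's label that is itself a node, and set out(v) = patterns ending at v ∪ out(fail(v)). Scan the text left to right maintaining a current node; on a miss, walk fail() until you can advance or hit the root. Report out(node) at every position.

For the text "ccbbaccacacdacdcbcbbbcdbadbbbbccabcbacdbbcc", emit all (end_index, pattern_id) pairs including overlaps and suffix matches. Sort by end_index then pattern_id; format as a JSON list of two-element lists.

Build automaton:
Trie nodes:
  0='ε' goto b→2 c→1
  1='c' goto ·  [P0 ends]
  2='b' goto b→3
  3='bb' goto ·  [P1 ends]

Failure links (BFS by depth):
  n1('c'): parent n0 fail=0; on 'c' 0 → fail=0;  out {0}∪∅={0}
  n2('b'): parent n0 fail=0; on 'b' 0 → fail=0;  out ∅∪∅=∅
  n3('bb'): parent n2 fail=0; on 'b' 0 → fail=2;  out {1}∪∅={1}

Run:
pos 0 'c': at 1  → match P0@[0:0]
pos 1 'c': at 1 (fail-walked)  → match P0@[1:1]
pos 2 'b': at 2 (fail-walked)
pos 3 'b': at 3  → match P1@[2:3]
pos 4 'a': at 0 (fail-walked)
pos 5 'c': at 1  → match P0@[5:5]
pos 6 'c': at 1 (fail-walked)  → match P0@[6:6]
pos 7 'a': at 0 (fail-walked)
pos 8 'c': at 1  → match P0@[8:8]
pos 9 'a': at 0 (fail-walked)
pos 10 'c': at 1  → match P0@[10:10]
pos 11 'd': at 0 (fail-walked)
pos 12 'a': at 0
pos 13 'c': at 1  → match P0@[13:13]
pos 14 'd': at 0 (fail-walked)
pos 15 'c': at 1  → match P0@[15:15]
pos 16 'b': at 2 (fail-walked)
pos 17 'c': at 1 (fail-walked)  → match P0@[17:17]
pos 18 'b': at 2 (fail-walked)
pos 19 'b': at 3  → match P1@[18:19]
pos 20 'b': at 3 (fail-walked)  → match P1@[19:20]
pos 21 'c': at 1 (fail-walked)  → match P0@[21:21]
pos 22 'd': at 0 (fail-walked)
pos 23 'b': at 2
pos 24 'a': at 0 (fail-walked)
pos 25 'd': at 0
pos 26 'b': at 2
pos 27 'b': at 3  → match P1@[26:27]
pos 28 'b': at 3 (fail-walked)  → match P1@[27:28]
pos 29 'b': at 3 (fail-walked)  → match P1@[28:29]
pos 30 'c': at 1 (fail-walked)  → match P0@[30:30]
pos 31 'c': at 1 (fail-walked)  → match P0@[31:31]
pos 32 'a': at 0 (fail-walked)
pos 33 'b': at 2
pos 34 'c': at 1 (fail-walked)  → match P0@[34:34]
pos 35 'b': at 2 (fail-walked)
pos 36 'a': at 0 (fail-walked)
pos 37 'c': at 1  → match P0@[37:37]
pos 38 'd': at 0 (fail-walked)
pos 39 'b': at 2
pos 40 'b': at 3  → match P1@[39:40]
pos 41 'c': at 1 (fail-walked)  → match P0@[41:41]
pos 42 'c': at 1 (fail-walked)  → match P0@[42:42]

Matches: [[0,0],[1,0],[3,1],[5,0],[6,0],[8,0],[10,0],[13,0],[15,0],[17,0],[19,1],[20,1],[21,0],[27,1],[28,1],[29,1],[30,0],[31,0],[34,0],[37,0],[40,1],[41,0],[42,0]]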